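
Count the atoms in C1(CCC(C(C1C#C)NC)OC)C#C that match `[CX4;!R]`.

2

The query [CX4;!R] means: aliphatic carbon with four total connections, not in a ring.
Check the 14 heavy atoms by environment: 6× C (X4, in 6-ring) → no; 4× C (X2, acyclic) → no; 1× N (X3, acyclic) → no; 2× C (X4, acyclic) → match; 1× O (X2, acyclic) → no.
That gives 2 matching atoms.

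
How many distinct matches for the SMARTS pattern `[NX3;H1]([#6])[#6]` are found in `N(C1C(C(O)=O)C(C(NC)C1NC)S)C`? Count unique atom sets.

3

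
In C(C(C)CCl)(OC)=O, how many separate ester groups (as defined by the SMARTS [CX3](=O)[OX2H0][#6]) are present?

1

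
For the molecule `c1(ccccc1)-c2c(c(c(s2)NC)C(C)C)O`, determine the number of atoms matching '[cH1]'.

5

The query [cH1] means: aromatic carbon bearing exactly one hydrogen.
Check the 17 heavy atoms by environment: 1× s (aromatic, H0) → no; 5× c (aromatic, H0) → no; 5× c (aromatic, H1) → match; 1× O (H1) → no; 1× C (H1) → no; 3× C (H3) → no; 1× N (H1) → no.
That gives 5 matching atoms.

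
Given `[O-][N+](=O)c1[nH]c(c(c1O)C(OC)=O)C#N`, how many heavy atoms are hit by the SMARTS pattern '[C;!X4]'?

2

The query [C;!X4] means: aliphatic carbon that does not have four total connections.
Check the 15 heavy atoms by environment: 1× n (aromatic, X3) → no; 4× c (aromatic, X3) → no; 2× O (X2) → no; 1× C (X2) → match; 1× N (X1) → no; 1× C (X3) → match; 2× O (X1) → no; 1× C (X4) → no; 1× N (charge +1, X3) → no; 1× O (charge -1, X1) → no.
Summing the matching environments: 1 + 1 = 2 matching atoms.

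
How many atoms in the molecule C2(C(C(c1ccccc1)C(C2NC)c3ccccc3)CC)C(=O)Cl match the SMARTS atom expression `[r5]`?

The query [r5] means: r5 matches atoms in a five-membered ring.
Check the 24 heavy atoms by environment: 5× C (in 5-ring) → match; 4× C (acyclic) → no; 12× c (aromatic, in 6-ring) → no; 1× O (acyclic) → no; 1× Cl (acyclic) → no; 1× N (acyclic) → no.
That gives 5 matching atoms.

5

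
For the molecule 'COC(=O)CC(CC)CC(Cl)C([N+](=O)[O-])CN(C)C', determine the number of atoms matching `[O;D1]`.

The query [O;D1] means: aliphatic oxygen bonded to exactly one heavy atom.
Check the 19 heavy atoms by environment: 4× C (D2) → no; 4× C (D3) → no; 1× N (charge +1, D3) → no; 1× O (charge -1, D1) → match; 2× O (D1) → match; 1× N (D3) → no; 4× C (D1) → no; 1× Cl (D1) → no; 1× O (D2) → no.
Summing the matching environments: 1 + 2 = 3 matching atoms.

3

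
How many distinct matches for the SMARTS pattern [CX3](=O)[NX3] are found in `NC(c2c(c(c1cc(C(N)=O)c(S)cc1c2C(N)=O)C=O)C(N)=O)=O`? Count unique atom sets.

[CX3](=O)[NX3] is the SMARTS for an amide: a carbonyl carbon bonded to a trivalent nitrogen.
The molecule carries 4 separate instances of a primary amide (-C(=O)NH2) meeting every constraint; each maps to a distinct set of atoms, giving 4 matches.

4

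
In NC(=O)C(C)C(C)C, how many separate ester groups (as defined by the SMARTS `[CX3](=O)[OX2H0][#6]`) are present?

0

[CX3](=O)[OX2H0][#6] is the SMARTS for an ester: a carbonyl carbon bonded to an oxygen that is itself bonded to carbon (no H on that O).
The molecule has a primary amide (-C(=O)NH2), but the carbonyl is bonded to N, not to an O-C linkage; nothing else fits, so there are 0 matches.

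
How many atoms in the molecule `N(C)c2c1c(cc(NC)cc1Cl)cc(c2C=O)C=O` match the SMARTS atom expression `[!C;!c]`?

5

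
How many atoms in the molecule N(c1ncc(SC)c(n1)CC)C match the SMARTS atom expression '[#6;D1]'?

3

The query [#6;D1] means: carbon bonded to exactly one heavy atom.
Check the 12 heavy atoms by environment: 2× n (aromatic, D2) → no; 3× c (aromatic, D3) → no; 1× c (aromatic, D2) → no; 1× C (D2) → no; 3× C (D1) → match; 1× S (D2) → no; 1× N (D2) → no.
That gives 3 matching atoms.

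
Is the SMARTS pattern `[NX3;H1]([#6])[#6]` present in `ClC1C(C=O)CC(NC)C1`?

Yes

The pattern [NX3;H1]([#6])[#6] describes a trivalent nitrogen with one H, bonded to two carbons — a secondary amine.
The molecule carries an N-methylamino group (-NHCH3), whose atoms satisfy every constraint of the query, so the pattern matches.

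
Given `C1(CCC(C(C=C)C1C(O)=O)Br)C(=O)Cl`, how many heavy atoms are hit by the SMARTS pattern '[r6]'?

6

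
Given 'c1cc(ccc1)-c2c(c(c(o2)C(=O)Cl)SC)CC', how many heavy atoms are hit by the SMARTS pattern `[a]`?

The query [a] means: a matches any aromatic atom.
Check the 18 heavy atoms by environment: 1× o (aromatic) → match; 10× c (aromatic) → match; 1× S → no; 4× C → no; 1× O → no; 1× Cl → no.
Summing the matching environments: 1 + 10 = 11 matching atoms.

11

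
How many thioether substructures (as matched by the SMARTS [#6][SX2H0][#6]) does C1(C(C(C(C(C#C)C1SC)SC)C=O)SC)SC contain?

4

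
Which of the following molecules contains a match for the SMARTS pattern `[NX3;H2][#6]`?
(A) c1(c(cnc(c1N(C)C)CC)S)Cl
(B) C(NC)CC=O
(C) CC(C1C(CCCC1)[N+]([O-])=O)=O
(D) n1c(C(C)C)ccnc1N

D

[NX3;H2][#6] describes a trivalent nitrogen with two H attached to carbon (a primary amine).
(A) has a dimethylamino group (-N(CH3)2) but the nitrogen has H0, not H2.
(B) has an N-methylamino group (-NHCH3) but the nitrogen bears two carbons and only one H (H1), not H2.
(C) has a nitro group (-[N+](=O)[O-]) but the nitrogen is [N+] with no H, not NX3H2.
(D) contains a primary amino group (-NH2), which satisfies every atom and bond constraint.
So the answer is (D).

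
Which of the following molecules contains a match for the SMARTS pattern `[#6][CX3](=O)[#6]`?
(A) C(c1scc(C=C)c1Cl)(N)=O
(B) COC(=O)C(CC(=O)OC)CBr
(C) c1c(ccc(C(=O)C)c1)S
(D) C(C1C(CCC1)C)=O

[#6][CX3](=O)[#6] describes a carbonyl carbon (no H) flanked by two carbons (a ketone).
(A) has a primary amide (-C(=O)NH2) but one neighbour of the carbonyl carbon is N, not C.
(B) has a methyl-ester group (-C(=O)OCH3) but one neighbour of the carbonyl carbon is O, not C.
(C) contains an acetyl/ketone group (-C(=O)CH3), which satisfies every atom and bond constraint.
(D) has an aldehyde (-CHO) but the carbonyl carbon has H1, so it is not flanked by two carbons.
So the answer is (C).

C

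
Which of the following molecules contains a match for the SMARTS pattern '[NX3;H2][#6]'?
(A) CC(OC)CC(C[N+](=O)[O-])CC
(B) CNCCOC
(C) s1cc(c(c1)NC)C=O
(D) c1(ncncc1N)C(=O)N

D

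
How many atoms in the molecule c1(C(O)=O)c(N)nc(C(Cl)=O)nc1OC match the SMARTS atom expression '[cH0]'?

4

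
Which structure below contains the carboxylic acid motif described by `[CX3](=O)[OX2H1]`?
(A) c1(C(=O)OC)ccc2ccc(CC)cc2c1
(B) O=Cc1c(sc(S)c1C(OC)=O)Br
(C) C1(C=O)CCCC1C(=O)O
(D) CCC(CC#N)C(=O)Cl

C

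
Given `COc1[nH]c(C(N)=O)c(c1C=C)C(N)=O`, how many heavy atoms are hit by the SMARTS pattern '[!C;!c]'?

6

Check the 15 heavy atoms by environment: 1× n (aromatic) → match; 4× c (aromatic) → no; 5× C → no; 3× O → match; 2× N → match.
Summing the matching environments: 1 + 3 + 2 = 6 matching atoms.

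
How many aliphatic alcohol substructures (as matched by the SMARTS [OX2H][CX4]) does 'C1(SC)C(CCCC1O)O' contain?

2

[OX2H][CX4] is the SMARTS for an aliphatic alcohol: a hydroxyl oxygen bound to an sp3 (X4) carbon.
The molecule carries 2 separate instances of a hydroxyl group (-OH) meeting every constraint; each maps to a distinct set of atoms, giving 2 matches.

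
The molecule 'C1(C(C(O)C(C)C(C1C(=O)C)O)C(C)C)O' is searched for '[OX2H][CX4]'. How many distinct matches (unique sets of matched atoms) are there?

3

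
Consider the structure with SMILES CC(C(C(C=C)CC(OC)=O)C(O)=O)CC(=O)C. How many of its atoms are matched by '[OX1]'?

The query [OX1] means: aliphatic oxygen with one total connection — typically a carbonyl =O or an oxide.
Check the 18 heavy atoms by environment: 8× C (X4) → no; 5× C (X3) → no; 3× O (X1) → match; 2× O (X2) → no.
That gives 3 matching atoms.

3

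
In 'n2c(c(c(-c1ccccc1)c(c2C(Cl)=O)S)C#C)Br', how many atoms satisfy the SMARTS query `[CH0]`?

2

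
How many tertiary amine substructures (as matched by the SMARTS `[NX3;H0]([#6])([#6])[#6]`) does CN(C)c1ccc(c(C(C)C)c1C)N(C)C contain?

2

[NX3;H0]([#6])([#6])[#6] is the SMARTS for a tertiary amine: a trivalent nitrogen with no H, bonded to three carbons.
The molecule carries 2 separate instances of a dimethylamino group (-N(CH3)2) meeting every constraint; each maps to a distinct set of atoms, giving 2 matches.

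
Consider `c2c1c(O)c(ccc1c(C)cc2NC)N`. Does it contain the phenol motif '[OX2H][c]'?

The pattern [OX2H][c] describes a hydroxyl oxygen attached to an aromatic carbon — a phenol.
The molecule carries a hydroxyl group (-OH), whose atoms satisfy every constraint of the query, so the pattern matches.

Yes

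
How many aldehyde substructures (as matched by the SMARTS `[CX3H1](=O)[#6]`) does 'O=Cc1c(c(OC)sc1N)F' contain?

[CX3H1](=O)[#6] is the SMARTS for an aldehyde: an sp2 carbon with one H, double-bonded to O and single-bonded to carbon.
Exactly one fragment in the molecule meets all constraints, giving 1 match.

1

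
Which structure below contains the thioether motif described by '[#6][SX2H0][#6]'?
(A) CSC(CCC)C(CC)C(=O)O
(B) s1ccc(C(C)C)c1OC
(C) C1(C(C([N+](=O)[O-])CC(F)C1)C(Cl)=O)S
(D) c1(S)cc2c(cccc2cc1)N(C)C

A

[#6][SX2H0][#6] describes an aliphatic sulfur bridging two carbons with no H on the sulfur (a thioether).
(A) contains a methylthio ether (-SCH3), which satisfies every atom and bond constraint.
(B) has a methoxy ether (-OCH3) but the bridging atom is O, not S.
(C) has a thiol (-SH) but the sulfur has H1, not H0 bridging two carbons.
(D) has a thiol (-SH) but the sulfur has H1, not H0 bridging two carbons.
So the answer is (A).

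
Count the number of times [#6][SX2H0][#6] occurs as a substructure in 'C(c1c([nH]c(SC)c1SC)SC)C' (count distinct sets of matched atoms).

3

[#6][SX2H0][#6] is the SMARTS for a thioether: an aliphatic sulfur bridging two carbons with no H on the sulfur.
The molecule carries 3 separate instances of a methylthio ether (-SCH3) meeting every constraint; each maps to a distinct set of atoms, giving 3 matches.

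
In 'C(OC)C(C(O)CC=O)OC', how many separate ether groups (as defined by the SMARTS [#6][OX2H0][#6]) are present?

2

[#6][OX2H0][#6] is the SMARTS for an ether: an aliphatic oxygen bridging two carbons with no H on the oxygen.
The molecule carries 2 separate instances of a methoxy ether (-OCH3) meeting every constraint; each maps to a distinct set of atoms, giving 2 matches.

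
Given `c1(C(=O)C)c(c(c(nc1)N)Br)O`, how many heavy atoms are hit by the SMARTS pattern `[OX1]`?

1

The query [OX1] means: aliphatic oxygen with one total connection — typically a carbonyl =O or an oxide.
Check the 12 heavy atoms by environment: 1× n (aromatic, X2) → no; 5× c (aromatic, X3) → no; 1× Br (X1) → no; 1× O (X2) → no; 1× C (X3) → no; 1× O (X1) → match; 1× C (X4) → no; 1× N (X3) → no.
That gives 1 matching atom.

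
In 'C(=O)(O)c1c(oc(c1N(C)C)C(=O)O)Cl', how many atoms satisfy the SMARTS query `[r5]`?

Check the 15 heavy atoms by environment: 1× o (aromatic, in 5-ring) → match; 4× c (aromatic, in 5-ring) → match; 1× Cl (acyclic) → no; 4× C (acyclic) → no; 4× O (acyclic) → no; 1× N (acyclic) → no.
Summing the matching environments: 1 + 4 = 5 matching atoms.

5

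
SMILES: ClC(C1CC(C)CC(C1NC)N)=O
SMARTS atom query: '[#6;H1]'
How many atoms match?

4

The query [#6;H1] means: any carbon bearing exactly one hydrogen.
Check the 13 heavy atoms by environment: 4× C (H1) → match; 2× C (H2) → no; 1× N (H1) → no; 2× C (H3) → no; 1× N (H2) → no; 1× C (H0) → no; 1× O (H0) → no; 1× Cl (H0) → no.
That gives 4 matching atoms.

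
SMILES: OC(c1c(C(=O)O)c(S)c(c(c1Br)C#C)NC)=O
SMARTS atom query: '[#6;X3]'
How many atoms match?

Check the 18 heavy atoms by environment: 6× c (aromatic, X3) → match; 2× C (X3) → match; 2× O (X1) → no; 2× O (X2) → no; 1× Br (X1) → no; 1× S (X2) → no; 2× C (X2) → no; 1× N (X3) → no; 1× C (X4) → no.
Summing the matching environments: 6 + 2 = 8 matching atoms.

8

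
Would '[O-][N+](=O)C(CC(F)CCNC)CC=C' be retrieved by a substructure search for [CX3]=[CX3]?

Yes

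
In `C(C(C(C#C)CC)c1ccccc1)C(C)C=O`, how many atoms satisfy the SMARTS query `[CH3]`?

2

Check the 17 heavy atoms by environment: 2× C (H3) → match; 2× C (H2) → no; 5× C (H1) → no; 1× c (aromatic, H0) → no; 5× c (aromatic, H1) → no; 1× C (H0) → no; 1× O (H0) → no.
That gives 2 matching atoms.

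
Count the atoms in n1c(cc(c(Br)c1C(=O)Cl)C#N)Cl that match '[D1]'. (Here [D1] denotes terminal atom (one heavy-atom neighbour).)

Check the 13 heavy atoms by environment: 1× n (aromatic, D2) → no; 4× c (aromatic, D3) → no; 1× c (aromatic, D2) → no; 1× Br (D1) → match; 1× C (D3) → no; 1× O (D1) → match; 2× Cl (D1) → match; 1× C (D2) → no; 1× N (D1) → match.
Summing the matching environments: 1 + 1 + 2 + 1 = 5 matching atoms.

5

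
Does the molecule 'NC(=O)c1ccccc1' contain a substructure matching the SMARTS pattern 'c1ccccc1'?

Yes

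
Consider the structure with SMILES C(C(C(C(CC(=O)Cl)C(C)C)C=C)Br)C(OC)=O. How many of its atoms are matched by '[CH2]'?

3

The query [CH2] means: aliphatic carbon with exactly two hydrogens.
Check the 18 heavy atoms by environment: 3× C (H2) → match; 5× C (H1) → no; 2× C (H0) → no; 3× O (H0) → no; 3× C (H3) → no; 1× Cl (H0) → no; 1× Br (H0) → no.
That gives 3 matching atoms.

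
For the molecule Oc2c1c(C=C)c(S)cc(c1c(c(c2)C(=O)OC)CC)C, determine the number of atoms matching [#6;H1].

3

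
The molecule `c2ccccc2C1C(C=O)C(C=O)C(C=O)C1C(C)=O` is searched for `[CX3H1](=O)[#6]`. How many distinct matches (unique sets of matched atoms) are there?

3

[CX3H1](=O)[#6] is the SMARTS for an aldehyde: an sp2 carbon with one H, double-bonded to O and single-bonded to carbon.
The molecule carries 3 separate instances of an aldehyde (-CHO) meeting every constraint; each maps to a distinct set of atoms, giving 3 matches.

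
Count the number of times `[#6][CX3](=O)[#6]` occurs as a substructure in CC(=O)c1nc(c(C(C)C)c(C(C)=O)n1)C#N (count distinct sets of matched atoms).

2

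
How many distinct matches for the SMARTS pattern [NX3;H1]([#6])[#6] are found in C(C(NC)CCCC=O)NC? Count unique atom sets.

2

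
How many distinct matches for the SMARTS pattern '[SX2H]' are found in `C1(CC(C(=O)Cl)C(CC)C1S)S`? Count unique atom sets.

2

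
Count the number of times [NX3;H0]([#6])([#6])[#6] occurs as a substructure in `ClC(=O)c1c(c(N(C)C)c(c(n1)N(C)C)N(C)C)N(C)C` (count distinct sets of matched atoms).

[NX3;H0]([#6])([#6])[#6] is the SMARTS for a tertiary amine: a trivalent nitrogen with no H, bonded to three carbons.
The molecule carries 4 separate instances of a dimethylamino group (-N(CH3)2) meeting every constraint; each maps to a distinct set of atoms, giving 4 matches.

4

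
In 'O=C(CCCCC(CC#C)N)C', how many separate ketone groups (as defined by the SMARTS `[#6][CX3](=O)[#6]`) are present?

[#6][CX3](=O)[#6] is the SMARTS for a ketone: a carbonyl carbon (no H) flanked by two carbons.
Exactly one fragment in the molecule meets all constraints, giving 1 match.

1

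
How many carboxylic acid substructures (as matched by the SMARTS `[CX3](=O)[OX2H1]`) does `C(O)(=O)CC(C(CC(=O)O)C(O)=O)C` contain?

3

[CX3](=O)[OX2H1] is the SMARTS for a carboxylic acid: an sp2 carbon double-bonded to O and single-bonded to an -OH oxygen.
The molecule carries 3 separate instances of a carboxylic acid group (-C(=O)OH) meeting every constraint; each maps to a distinct set of atoms, giving 3 matches.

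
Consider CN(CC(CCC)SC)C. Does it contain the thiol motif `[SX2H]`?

No

The pattern [SX2H] describes an aliphatic sulfur with two connections, one being H — a thiol.
The closest candidate here is a methylthio ether (-SCH3), but the sulfur has H0 (bonded to two carbons), not H1. No other fragment satisfies the full query, so there is no match.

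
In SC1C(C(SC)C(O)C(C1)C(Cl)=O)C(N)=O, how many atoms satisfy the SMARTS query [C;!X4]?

2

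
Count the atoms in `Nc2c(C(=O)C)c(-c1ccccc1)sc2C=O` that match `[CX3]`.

The query [CX3] means: C with X3: aliphatic carbon with exactly 3 total connections.
Check the 17 heavy atoms by environment: 1× s (aromatic, X2) → no; 10× c (aromatic, X3) → no; 1× N (X3) → no; 2× C (X3) → match; 2× O (X1) → no; 1× C (X4) → no.
That gives 2 matching atoms.

2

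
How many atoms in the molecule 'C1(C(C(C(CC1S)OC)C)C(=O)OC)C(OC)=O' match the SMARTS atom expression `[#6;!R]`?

6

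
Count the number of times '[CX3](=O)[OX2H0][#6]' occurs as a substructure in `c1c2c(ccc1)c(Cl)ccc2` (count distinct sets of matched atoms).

0

[CX3](=O)[OX2H0][#6] is the SMARTS for an ester: a carbonyl carbon bonded to an oxygen that is itself bonded to carbon (no H on that O).
No fragment in the molecule satisfies every constraint, giving 0 matches.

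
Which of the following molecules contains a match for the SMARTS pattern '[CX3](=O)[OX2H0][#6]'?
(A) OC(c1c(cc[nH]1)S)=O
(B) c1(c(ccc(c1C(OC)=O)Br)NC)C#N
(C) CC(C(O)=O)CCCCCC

[CX3](=O)[OX2H0][#6] describes a carbonyl carbon bonded to an oxygen that is itself bonded to carbon (no H on that O) (an ester).
(A) has a carboxylic acid group (-C(=O)OH) but the singly-bonded O carries H (OX2H1, not H0).
(B) contains a methyl-ester group (-C(=O)OCH3), which satisfies every atom and bond constraint.
(C) has a carboxylic acid group (-C(=O)OH) but the singly-bonded O carries H (OX2H1, not H0).
So the answer is (B).

B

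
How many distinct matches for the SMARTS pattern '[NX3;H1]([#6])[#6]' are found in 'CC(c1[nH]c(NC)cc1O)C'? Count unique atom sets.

1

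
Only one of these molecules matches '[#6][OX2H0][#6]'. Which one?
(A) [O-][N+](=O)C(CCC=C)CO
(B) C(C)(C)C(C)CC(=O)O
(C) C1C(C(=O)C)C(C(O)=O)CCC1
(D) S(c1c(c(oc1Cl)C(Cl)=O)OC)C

D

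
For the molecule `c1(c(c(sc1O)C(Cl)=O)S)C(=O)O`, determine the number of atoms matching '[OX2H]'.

2

The query [OX2H] means: aliphatic oxygen with two connections, one of which is H — an -OH oxygen.
Check the 13 heavy atoms by environment: 1× s (aromatic, H0, X2) → no; 4× c (aromatic, H0, X3) → no; 2× O (H1, X2) → match; 2× C (H0, X3) → no; 2× O (H0, X1) → no; 1× S (H1, X2) → no; 1× Cl (H0, X1) → no.
That gives 2 matching atoms.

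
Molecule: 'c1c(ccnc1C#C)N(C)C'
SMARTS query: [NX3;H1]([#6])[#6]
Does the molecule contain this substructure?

The pattern [NX3;H1]([#6])[#6] describes a trivalent nitrogen with one H, bonded to two carbons — a secondary amine.
The closest candidate here is a dimethylamino group (-N(CH3)2), but the nitrogen has H0, not H1. No other fragment satisfies the full query, so there is no match.

No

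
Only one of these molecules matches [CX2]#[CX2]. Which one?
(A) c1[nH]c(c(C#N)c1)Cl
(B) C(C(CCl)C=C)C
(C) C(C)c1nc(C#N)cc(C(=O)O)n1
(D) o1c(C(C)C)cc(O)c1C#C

D

[CX2]#[CX2] describes a carbon-carbon triple bond (an alkyne).
(A) has a nitrile (-C#N) but the triple bond is C#N, not C#C.
(B) has a vinyl group (-CH=CH2) but the C=C is a double bond; both carbons are CX3, not CX2.
(C) has a nitrile (-C#N) but the triple bond is C#N, not C#C.
(D) contains an ethynyl group (-C#CH), which satisfies every atom and bond constraint.
So the answer is (D).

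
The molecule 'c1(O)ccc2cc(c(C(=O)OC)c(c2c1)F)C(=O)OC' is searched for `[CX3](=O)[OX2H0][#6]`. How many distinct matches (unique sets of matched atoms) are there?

2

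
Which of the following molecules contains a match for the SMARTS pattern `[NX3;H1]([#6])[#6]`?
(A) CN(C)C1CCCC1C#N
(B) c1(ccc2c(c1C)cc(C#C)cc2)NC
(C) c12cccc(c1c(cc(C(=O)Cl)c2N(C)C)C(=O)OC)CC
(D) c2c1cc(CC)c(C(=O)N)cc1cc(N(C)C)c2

[NX3;H1]([#6])[#6] describes a trivalent nitrogen with one H, bonded to two carbons (a secondary amine).
(A) has a dimethylamino group (-N(CH3)2) but the nitrogen has H0, not H1.
(B) contains an N-methylamino group (-NHCH3), which satisfies every atom and bond constraint.
(C) has a dimethylamino group (-N(CH3)2) but the nitrogen has H0, not H1.
(D) has a primary amide (-C(=O)NH2) but the -C(=O)NH2 nitrogen has H2, not H1.
So the answer is (B).

B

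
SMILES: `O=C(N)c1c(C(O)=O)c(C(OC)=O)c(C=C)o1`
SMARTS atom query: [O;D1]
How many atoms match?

The query [O;D1] means: aliphatic oxygen bonded to exactly one heavy atom.
Check the 17 heavy atoms by environment: 1× o (aromatic, D2) → no; 4× c (aromatic, D3) → no; 3× C (D3) → no; 4× O (D1) → match; 1× O (D2) → no; 2× C (D1) → no; 1× C (D2) → no; 1× N (D1) → no.
That gives 4 matching atoms.

4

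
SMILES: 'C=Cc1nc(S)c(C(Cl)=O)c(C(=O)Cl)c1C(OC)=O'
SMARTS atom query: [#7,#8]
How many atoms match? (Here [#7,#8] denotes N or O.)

5

The query [#7,#8] means: nitrogen or oxygen (comma = OR).
Check the 19 heavy atoms by environment: 1× n (aromatic) → match; 5× c (aromatic) → no; 1× S → no; 6× C → no; 4× O → match; 2× Cl → no.
Summing the matching environments: 1 + 4 = 5 matching atoms.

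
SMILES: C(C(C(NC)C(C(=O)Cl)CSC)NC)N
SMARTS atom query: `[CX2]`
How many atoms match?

Check the 15 heavy atoms by environment: 8× C (X4) → no; 3× N (X3) → no; 1× S (X2) → no; 1× C (X3) → no; 1× O (X1) → no; 1× Cl (X1) → no.
No environment satisfies the query, so 0 matching atoms.

0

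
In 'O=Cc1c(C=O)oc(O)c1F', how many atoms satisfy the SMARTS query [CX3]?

2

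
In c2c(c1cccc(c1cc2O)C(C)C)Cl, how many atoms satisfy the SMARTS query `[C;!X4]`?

The query [C;!X4] means: aliphatic carbon that does not have four total connections.
Check the 15 heavy atoms by environment: 10× c (aromatic, X3) → no; 3× C (X4) → no; 1× Cl (X1) → no; 1× O (X2) → no.
No environment satisfies the query, so 0 matching atoms.

0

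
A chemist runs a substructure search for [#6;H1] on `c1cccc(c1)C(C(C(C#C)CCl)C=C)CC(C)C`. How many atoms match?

11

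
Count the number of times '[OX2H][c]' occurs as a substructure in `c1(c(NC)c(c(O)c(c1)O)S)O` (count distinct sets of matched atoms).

[OX2H][c] is the SMARTS for a phenol: a hydroxyl oxygen attached to an aromatic carbon.
The molecule carries 3 separate instances of a hydroxyl group (-OH) meeting every constraint; each maps to a distinct set of atoms, giving 3 matches.

3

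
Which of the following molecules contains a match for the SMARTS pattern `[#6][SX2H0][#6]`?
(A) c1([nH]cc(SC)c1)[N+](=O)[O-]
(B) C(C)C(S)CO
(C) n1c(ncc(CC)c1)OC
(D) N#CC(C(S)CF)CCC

A

[#6][SX2H0][#6] describes an aliphatic sulfur bridging two carbons with no H on the sulfur (a thioether).
(A) contains a methylthio ether (-SCH3), which satisfies every atom and bond constraint.
(B) has a thiol (-SH) but the sulfur has H1, not H0 bridging two carbons.
(C) has a methoxy ether (-OCH3) but the bridging atom is O, not S.
(D) has a thiol (-SH) but the sulfur has H1, not H0 bridging two carbons.
So the answer is (A).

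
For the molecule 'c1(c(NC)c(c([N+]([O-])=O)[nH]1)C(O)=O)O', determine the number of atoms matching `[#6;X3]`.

5

The query [#6;X3] means: any carbon (aromatic or not) with three total connections.
Check the 14 heavy atoms by environment: 1× n (aromatic, X3) → no; 4× c (aromatic, X3) → match; 1× N (X3) → no; 1× C (X4) → no; 1× C (X3) → match; 2× O (X1) → no; 2× O (X2) → no; 1× N (charge +1, X3) → no; 1× O (charge -1, X1) → no.
Summing the matching environments: 4 + 1 = 5 matching atoms.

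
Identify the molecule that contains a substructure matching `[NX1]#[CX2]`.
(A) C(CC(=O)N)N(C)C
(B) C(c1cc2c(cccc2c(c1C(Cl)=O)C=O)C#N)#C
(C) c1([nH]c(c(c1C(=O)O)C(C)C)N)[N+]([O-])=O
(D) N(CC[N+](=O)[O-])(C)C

[NX1]#[CX2] describes a nitrogen triple-bonded to a two-connected carbon (a nitrile).
(A) has a primary amide (-C(=O)NH2) but the nitrogen is NX3, not NX1.
(B) contains a nitrile (-C#N), which satisfies every atom and bond constraint.
(C) has a nitro group (-[N+](=O)[O-]) but there is no C#N triple bond.
(D) has a nitro group (-[N+](=O)[O-]) but there is no C#N triple bond.
So the answer is (B).

B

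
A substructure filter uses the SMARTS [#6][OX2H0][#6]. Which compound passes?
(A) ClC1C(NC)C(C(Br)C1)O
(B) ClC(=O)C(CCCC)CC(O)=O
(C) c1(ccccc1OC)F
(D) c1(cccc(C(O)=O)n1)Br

C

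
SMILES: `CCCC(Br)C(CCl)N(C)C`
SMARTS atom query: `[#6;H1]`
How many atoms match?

2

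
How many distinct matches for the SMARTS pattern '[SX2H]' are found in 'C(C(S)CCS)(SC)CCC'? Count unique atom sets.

[SX2H] is the SMARTS for a thiol: an aliphatic sulfur with two connections, one being H.
The molecule carries 2 separate instances of a thiol (-SH) meeting every constraint; each maps to a distinct set of atoms, giving 2 matches.

2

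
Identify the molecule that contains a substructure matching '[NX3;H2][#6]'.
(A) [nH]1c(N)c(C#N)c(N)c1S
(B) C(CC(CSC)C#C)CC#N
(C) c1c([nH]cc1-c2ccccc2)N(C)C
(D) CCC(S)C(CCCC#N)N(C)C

A

[NX3;H2][#6] describes a trivalent nitrogen with two H attached to carbon (a primary amine).
(A) contains a primary amino group (-NH2), which satisfies every atom and bond constraint.
(B) has a nitrile (-C#N) but the nitrogen is NX1 (triple-bonded), not NX3 with two H.
(C) has a dimethylamino group (-N(CH3)2) but the nitrogen has H0, not H2.
(D) has a nitrile (-C#N) but the nitrogen is NX1 (triple-bonded), not NX3 with two H.
So the answer is (A).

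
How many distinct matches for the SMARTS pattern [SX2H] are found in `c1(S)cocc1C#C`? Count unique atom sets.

[SX2H] is the SMARTS for a thiol: an aliphatic sulfur with two connections, one being H.
Exactly one fragment in the molecule meets all constraints, giving 1 match.

1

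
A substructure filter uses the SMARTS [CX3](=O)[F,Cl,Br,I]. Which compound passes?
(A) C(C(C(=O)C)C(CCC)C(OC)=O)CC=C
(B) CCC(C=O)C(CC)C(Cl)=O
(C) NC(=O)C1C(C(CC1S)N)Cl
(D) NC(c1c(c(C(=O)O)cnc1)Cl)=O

[CX3](=O)[F,Cl,Br,I] describes a carbonyl carbon bonded to a halogen (an acyl halide).
(A) has a methyl-ester group (-C(=O)OCH3) but the carbonyl is bonded to -O-C, not to a halogen.
(B) contains an acyl chloride (-C(=O)Cl), which satisfies every atom and bond constraint.
(C) has a chloro substituent but the Cl is not on a carbonyl carbon.
(D) has a chloro substituent but the Cl is not on a carbonyl carbon.
So the answer is (B).

B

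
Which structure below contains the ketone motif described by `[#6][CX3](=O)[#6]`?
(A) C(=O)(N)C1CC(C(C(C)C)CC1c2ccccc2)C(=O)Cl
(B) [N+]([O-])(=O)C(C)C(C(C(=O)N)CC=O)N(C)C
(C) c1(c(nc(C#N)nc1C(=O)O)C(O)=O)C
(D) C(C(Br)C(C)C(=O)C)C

D

[#6][CX3](=O)[#6] describes a carbonyl carbon (no H) flanked by two carbons (a ketone).
(A) has a primary amide (-C(=O)NH2) but one neighbour of the carbonyl carbon is N, not C.
(B) has a primary amide (-C(=O)NH2) but one neighbour of the carbonyl carbon is N, not C.
(C) has a carboxylic acid group (-C(=O)OH) but one neighbour of the carbonyl carbon is O, not C.
(D) contains an acetyl/ketone group (-C(=O)CH3), which satisfies every atom and bond constraint.
So the answer is (D).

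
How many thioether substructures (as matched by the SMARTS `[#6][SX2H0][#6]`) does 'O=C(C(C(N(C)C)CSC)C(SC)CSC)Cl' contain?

3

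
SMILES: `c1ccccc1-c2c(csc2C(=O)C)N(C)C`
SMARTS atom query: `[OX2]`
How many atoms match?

0

Check the 17 heavy atoms by environment: 1× s (aromatic, X2) → no; 10× c (aromatic, X3) → no; 1× N (X3) → no; 3× C (X4) → no; 1× C (X3) → no; 1× O (X1) → no.
No environment satisfies the query, so 0 matching atoms.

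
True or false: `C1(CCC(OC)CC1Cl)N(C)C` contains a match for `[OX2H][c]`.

False

The pattern [OX2H][c] describes a hydroxyl oxygen attached to an aromatic carbon — a phenol.
The closest candidate here is a methoxy ether (-OCH3), but the oxygen has H0, not H1. No other fragment satisfies the full query, so there is no match.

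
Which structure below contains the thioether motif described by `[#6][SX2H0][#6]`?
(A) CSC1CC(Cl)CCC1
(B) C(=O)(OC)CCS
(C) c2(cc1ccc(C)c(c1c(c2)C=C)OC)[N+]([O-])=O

[#6][SX2H0][#6] describes an aliphatic sulfur bridging two carbons with no H on the sulfur (a thioether).
(A) contains a methylthio ether (-SCH3), which satisfies every atom and bond constraint.
(B) has a thiol (-SH) but the sulfur has H1, not H0 bridging two carbons.
(C) has a methoxy ether (-OCH3) but the bridging atom is O, not S.
So the answer is (A).

A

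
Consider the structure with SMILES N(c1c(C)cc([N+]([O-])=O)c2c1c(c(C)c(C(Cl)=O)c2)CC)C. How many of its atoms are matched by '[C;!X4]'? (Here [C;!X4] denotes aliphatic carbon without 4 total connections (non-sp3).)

Check the 22 heavy atoms by environment: 10× c (aromatic, X3) → no; 5× C (X4) → no; 1× C (X3) → match; 2× O (X1) → no; 1× Cl (X1) → no; 1× N (charge +1, X3) → no; 1× O (charge -1, X1) → no; 1× N (X3) → no.
That gives 1 matching atom.

1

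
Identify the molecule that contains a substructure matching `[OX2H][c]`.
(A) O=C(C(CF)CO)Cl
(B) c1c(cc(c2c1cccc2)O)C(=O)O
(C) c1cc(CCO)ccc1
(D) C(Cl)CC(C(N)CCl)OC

B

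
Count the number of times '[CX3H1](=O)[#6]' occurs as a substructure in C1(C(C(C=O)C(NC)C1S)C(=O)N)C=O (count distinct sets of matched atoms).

2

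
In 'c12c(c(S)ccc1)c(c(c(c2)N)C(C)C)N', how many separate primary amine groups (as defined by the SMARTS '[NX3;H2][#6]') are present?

2

[NX3;H2][#6] is the SMARTS for a primary amine: a trivalent nitrogen with two H attached to carbon.
The molecule carries 2 separate instances of a primary amino group (-NH2) meeting every constraint; each maps to a distinct set of atoms, giving 2 matches.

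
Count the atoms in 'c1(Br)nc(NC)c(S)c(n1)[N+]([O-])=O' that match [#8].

The query [#8] means: #8 matches any oxygen atom.
Check the 13 heavy atoms by environment: 2× n (aromatic) → no; 4× c (aromatic) → no; 1× N → no; 1× C → no; 1× S → no; 1× Br → no; 1× N (charge +1) → no; 1× O (charge -1) → match; 1× O → match.
Summing the matching environments: 1 + 1 = 2 matching atoms.

2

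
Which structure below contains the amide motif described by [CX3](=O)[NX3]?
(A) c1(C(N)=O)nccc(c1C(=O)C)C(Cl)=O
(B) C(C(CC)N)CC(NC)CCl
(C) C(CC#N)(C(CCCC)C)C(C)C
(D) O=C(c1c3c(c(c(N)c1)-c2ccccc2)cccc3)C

A

[CX3](=O)[NX3] describes a carbonyl carbon bonded to a trivalent nitrogen (an amide).
(A) contains a primary amide (-C(=O)NH2), which satisfies every atom and bond constraint.
(B) has a primary amino group (-NH2) but the -NH2 is not attached to a carbonyl carbon.
(C) has a nitrile (-C#N) but the nitrile N is NX1 (triple-bonded), not NX3.
(D) has a primary amino group (-NH2) but the -NH2 is not attached to a carbonyl carbon.
So the answer is (A).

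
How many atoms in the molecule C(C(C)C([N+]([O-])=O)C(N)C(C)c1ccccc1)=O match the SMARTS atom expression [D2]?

6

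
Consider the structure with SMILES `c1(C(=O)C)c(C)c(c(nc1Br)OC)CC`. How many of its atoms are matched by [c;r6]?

5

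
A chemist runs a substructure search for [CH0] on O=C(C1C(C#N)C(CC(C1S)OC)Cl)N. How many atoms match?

2

The query [CH0] means: aliphatic carbon with no attached hydrogen.
Check the 15 heavy atoms by environment: 5× C (H1) → no; 1× C (H2) → no; 2× C (H0) → match; 1× N (H0) → no; 2× O (H0) → no; 1× N (H2) → no; 1× Cl (H0) → no; 1× S (H1) → no; 1× C (H3) → no.
That gives 2 matching atoms.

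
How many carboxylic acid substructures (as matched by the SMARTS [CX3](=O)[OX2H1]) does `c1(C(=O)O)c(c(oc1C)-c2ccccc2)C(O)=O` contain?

2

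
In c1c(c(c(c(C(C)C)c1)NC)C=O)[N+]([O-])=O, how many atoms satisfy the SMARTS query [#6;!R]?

5

Check the 16 heavy atoms by environment: 6× c (aromatic, in 6-ring) → no; 5× C (acyclic) → match; 2× O (acyclic) → no; 1× N (acyclic) → no; 1× N (charge +1, acyclic) → no; 1× O (charge -1, acyclic) → no.
That gives 5 matching atoms.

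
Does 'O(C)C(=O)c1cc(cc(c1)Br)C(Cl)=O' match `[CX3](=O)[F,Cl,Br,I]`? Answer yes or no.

Yes

The pattern [CX3](=O)[F,Cl,Br,I] describes a carbonyl carbon bonded to a halogen — an acyl halide.
The molecule carries an acyl chloride (-C(=O)Cl), whose atoms satisfy every constraint of the query, so the pattern matches.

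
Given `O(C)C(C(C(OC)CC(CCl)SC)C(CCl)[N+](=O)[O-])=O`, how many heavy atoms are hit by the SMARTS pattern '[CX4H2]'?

The query [CX4H2] means: sp3 carbon (X4) with exactly two hydrogens.
Check the 20 heavy atoms by environment: 3× C (H2, X4) → match; 4× C (H1, X4) → no; 1× N (charge +1, H0, X3) → no; 1× O (charge -1, H0, X1) → no; 2× O (H0, X1) → no; 1× C (H0, X3) → no; 2× O (H0, X2) → no; 3× C (H3, X4) → no; 2× Cl (H0, X1) → no; 1× S (H0, X2) → no.
That gives 3 matching atoms.

3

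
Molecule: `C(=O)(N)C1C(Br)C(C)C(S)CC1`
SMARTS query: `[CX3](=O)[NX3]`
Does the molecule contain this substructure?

Yes

The pattern [CX3](=O)[NX3] describes a carbonyl carbon bonded to a trivalent nitrogen — an amide.
The molecule carries a primary amide (-C(=O)NH2), whose atoms satisfy every constraint of the query, so the pattern matches.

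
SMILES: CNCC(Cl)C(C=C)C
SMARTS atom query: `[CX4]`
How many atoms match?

5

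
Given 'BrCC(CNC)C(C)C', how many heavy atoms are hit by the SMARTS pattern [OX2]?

0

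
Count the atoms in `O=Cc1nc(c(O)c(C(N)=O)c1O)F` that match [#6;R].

The query [#6;R] means: carbon that is part of a ring.
Check the 14 heavy atoms by environment: 1× n (aromatic, in 6-ring) → no; 5× c (aromatic, in 6-ring) → match; 4× O (acyclic) → no; 2× C (acyclic) → no; 1× F (acyclic) → no; 1× N (acyclic) → no.
That gives 5 matching atoms.

5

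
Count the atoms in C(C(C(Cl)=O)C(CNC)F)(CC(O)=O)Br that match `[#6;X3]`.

Check the 15 heavy atoms by environment: 6× C (X4) → no; 2× C (X3) → match; 2× O (X1) → no; 1× Cl (X1) → no; 1× O (X2) → no; 1× F (X1) → no; 1× N (X3) → no; 1× Br (X1) → no.
That gives 2 matching atoms.

2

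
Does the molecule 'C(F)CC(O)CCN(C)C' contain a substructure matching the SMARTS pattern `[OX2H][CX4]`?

Yes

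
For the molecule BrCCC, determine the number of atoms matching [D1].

2

The query [D1] means: atom with exactly one heavy-atom neighbour (degree 1).
Check the 4 heavy atoms by environment: 2× C (D2) → no; 1× C (D1) → match; 1× Br (D1) → match.
Summing the matching environments: 1 + 1 = 2 matching atoms.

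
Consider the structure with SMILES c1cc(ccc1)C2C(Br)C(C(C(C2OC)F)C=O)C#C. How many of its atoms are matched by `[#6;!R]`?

The query [#6;!R] means: carbon not in any ring.
Check the 20 heavy atoms by environment: 6× C (in 6-ring) → no; 6× c (aromatic, in 6-ring) → no; 4× C (acyclic) → match; 1× F (acyclic) → no; 2× O (acyclic) → no; 1× Br (acyclic) → no.
That gives 4 matching atoms.

4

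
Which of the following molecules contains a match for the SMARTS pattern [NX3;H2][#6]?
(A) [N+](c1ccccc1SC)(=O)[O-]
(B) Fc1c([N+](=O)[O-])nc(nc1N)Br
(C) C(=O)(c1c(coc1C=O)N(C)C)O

[NX3;H2][#6] describes a trivalent nitrogen with two H attached to carbon (a primary amine).
(A) has a nitro group (-[N+](=O)[O-]) but the nitrogen is [N+] with no H, not NX3H2.
(B) contains a primary amino group (-NH2), which satisfies every atom and bond constraint.
(C) has a dimethylamino group (-N(CH3)2) but the nitrogen has H0, not H2.
So the answer is (B).

B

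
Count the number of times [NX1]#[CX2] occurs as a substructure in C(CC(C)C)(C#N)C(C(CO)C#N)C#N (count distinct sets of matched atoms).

[NX1]#[CX2] is the SMARTS for a nitrile: a nitrogen triple-bonded to a two-connected carbon.
The molecule carries 3 separate instances of a nitrile (-C#N) meeting every constraint; each maps to a distinct set of atoms, giving 3 matches.

3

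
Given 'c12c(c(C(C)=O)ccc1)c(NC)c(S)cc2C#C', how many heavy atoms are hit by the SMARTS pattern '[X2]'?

3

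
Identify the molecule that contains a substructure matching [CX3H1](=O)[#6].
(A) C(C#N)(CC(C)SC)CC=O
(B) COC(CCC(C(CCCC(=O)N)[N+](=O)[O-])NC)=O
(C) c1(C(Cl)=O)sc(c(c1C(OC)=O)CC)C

A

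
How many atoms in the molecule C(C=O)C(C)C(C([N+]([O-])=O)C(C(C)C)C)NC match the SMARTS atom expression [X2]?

0

Check the 17 heavy atoms by environment: 11× C (X4) → no; 1× N (X3) → no; 1× C (X3) → no; 2× O (X1) → no; 1× N (charge +1, X3) → no; 1× O (charge -1, X1) → no.
No environment satisfies the query, so 0 matching atoms.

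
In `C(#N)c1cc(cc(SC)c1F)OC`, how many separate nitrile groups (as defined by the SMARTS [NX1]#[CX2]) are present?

1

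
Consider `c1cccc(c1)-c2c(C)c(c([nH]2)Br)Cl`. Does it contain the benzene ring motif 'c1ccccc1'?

Yes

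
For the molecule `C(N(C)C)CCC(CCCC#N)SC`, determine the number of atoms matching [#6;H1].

The query [#6;H1] means: any carbon bearing exactly one hydrogen.
Check the 14 heavy atoms by environment: 6× C (H2) → no; 1× C (H1) → match; 2× N (H0) → no; 3× C (H3) → no; 1× S (H0) → no; 1× C (H0) → no.
That gives 1 matching atom.

1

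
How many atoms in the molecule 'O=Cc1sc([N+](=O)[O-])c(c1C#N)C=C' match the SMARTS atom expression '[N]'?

The query [N] means: uppercase N matches aliphatic (non-aromatic) nitrogen only.
Check the 14 heavy atoms by environment: 1× s (aromatic) → no; 4× c (aromatic) → no; 4× C → no; 1× N → match; 1× N (charge +1) → match; 1× O (charge -1) → no; 2× O → no.
Summing the matching environments: 1 + 1 = 2 matching atoms.

2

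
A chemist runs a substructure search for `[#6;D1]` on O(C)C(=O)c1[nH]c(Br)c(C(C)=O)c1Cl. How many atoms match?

Check the 14 heavy atoms by environment: 1× n (aromatic, D2) → no; 4× c (aromatic, D3) → no; 2× C (D3) → no; 2× O (D1) → no; 2× C (D1) → match; 1× O (D2) → no; 1× Cl (D1) → no; 1× Br (D1) → no.
That gives 2 matching atoms.

2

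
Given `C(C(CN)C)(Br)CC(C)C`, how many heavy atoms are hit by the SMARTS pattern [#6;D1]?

3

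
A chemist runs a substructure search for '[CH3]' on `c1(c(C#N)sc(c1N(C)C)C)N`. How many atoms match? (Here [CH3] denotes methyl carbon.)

3

The query [CH3] means: aliphatic carbon with exactly three hydrogens.
Check the 12 heavy atoms by environment: 1× s (aromatic, H0) → no; 4× c (aromatic, H0) → no; 2× N (H0) → no; 3× C (H3) → match; 1× N (H2) → no; 1× C (H0) → no.
That gives 3 matching atoms.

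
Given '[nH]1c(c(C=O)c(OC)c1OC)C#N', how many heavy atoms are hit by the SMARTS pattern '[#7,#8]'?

5

The query [#7,#8] means: nitrogen or oxygen (comma = OR).
Check the 13 heavy atoms by environment: 1× n (aromatic) → match; 4× c (aromatic) → no; 4× C → no; 3× O → match; 1× N → match.
Summing the matching environments: 1 + 3 + 1 = 5 matching atoms.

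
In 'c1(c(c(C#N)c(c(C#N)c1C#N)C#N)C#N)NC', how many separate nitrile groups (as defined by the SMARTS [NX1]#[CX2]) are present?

5

[NX1]#[CX2] is the SMARTS for a nitrile: a nitrogen triple-bonded to a two-connected carbon.
The molecule carries 5 separate instances of a nitrile (-C#N) meeting every constraint; each maps to a distinct set of atoms, giving 5 matches.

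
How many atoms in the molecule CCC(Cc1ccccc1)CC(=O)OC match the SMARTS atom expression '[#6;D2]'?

8

The query [#6;D2] means: any carbon bonded to exactly two heavy atoms.
Check the 15 heavy atoms by environment: 3× C (D2) → match; 2× C (D3) → no; 1× O (D1) → no; 1× O (D2) → no; 2× C (D1) → no; 1× c (aromatic, D3) → no; 5× c (aromatic, D2) → match.
Summing the matching environments: 3 + 5 = 8 matching atoms.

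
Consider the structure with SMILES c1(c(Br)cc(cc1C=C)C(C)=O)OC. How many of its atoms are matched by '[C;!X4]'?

The query [C;!X4] means: aliphatic carbon that does not have four total connections.
Check the 14 heavy atoms by environment: 6× c (aromatic, X3) → no; 1× O (X2) → no; 2× C (X4) → no; 3× C (X3) → match; 1× O (X1) → no; 1× Br (X1) → no.
That gives 3 matching atoms.

3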